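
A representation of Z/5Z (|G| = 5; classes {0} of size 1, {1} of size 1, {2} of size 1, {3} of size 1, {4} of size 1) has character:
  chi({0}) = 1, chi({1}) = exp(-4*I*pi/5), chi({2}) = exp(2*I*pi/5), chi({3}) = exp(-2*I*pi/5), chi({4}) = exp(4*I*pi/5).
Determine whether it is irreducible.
Irreducible: <chi, chi> = 1.

Why: <chi, chi> = (1/|G|) sum_C |C| * |chi(C)|^2 = (1/5)[1*|1|^2 + 1*|exp(-4*I*pi/5)|^2 + 1*|exp(2*I*pi/5)|^2 + 1*|exp(-2*I*pi/5)|^2 + 1*|exp(4*I*pi/5)|^2]
  = (1/5)[(1) + (1) + (1) + (1) + (1)] = 5/5 = 1.
(Exp terms are combined using exp(i*s)*conj(exp(i*t)) = exp(i*(s-t)), and sums of them are collapsed using the identity that for every m > 1 the m distinct m-th roots of unity sum to 0, e.g. 1 + exp(2*I*pi/3) + exp(-2*I*pi/3) = 0.)
A character is irreducible iff <chi, chi> = 1, so this representation is irreducible.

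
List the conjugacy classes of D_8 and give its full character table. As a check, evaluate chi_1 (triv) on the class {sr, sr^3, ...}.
Conjugacy classes: {e} of size 1, {r^4} of size 1, {r^1, r^7} of size 2, {r^2, r^6} of size 2, {r^3, r^5} of size 2, {s, sr^2, ...} of size 4, {sr, sr^3, ...} of size 4.
Character table:
  irrep \ class              {e} (size 1)  {r^4} (size 1)  {r^1, r^7} (size 2)  {r^2, r^6} (size 2)  {r^3, r^5} (size 2)  {s, sr^2, ...} (size 4)  {sr, sr^3, ...} (size 4)
  chi_1 (triv)               1             1               1                    1                    1                    1                        1                       
  chi_2 (sign: r->1, s->-1)  1             1               1                    1                    1                    -1                       -1                      
  chi_3 (r->-1, s->1)        1             1               -1                   1                    -1                   1                        -1                      
  chi_4 (r->-1, s->-1)       1             1               -1                   1                    -1                   -1                       1                       
  chi_5 (2d, j=1)            2             -2              sqrt(2)              0                    -sqrt(2)             0                        0                       
  chi_6 (2d, j=2)            2             2               0                    -2                   0                    0                        0                       
  chi_7 (2d, j=3)            2             -2              -sqrt(2)             0                    sqrt(2)              0                        0                       

Spot check: chi_1 (triv) on {sr, sr^3, ...} = 1.

Working: D_8 has order 2*8 = 16 with 7 conjugacy classes, hence 7 irreducibles. Sum of squared dims 1 + 1 + 1 + 1 + 4 + 4 + 4 = 16 = |G|. Linear characters come from the abelianisation; the 2-dimensional irreps have character r^k -> 2*cos(2*pi*j*k/8), reflections -> 0.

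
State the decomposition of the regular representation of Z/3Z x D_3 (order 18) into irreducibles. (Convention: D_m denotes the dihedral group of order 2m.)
Each irreducible V_i of dimension d_i appears with multiplicity d_i, i.e. rho_reg = (direct sum over all irreducibles V_i) d_i V_i. The irreducible dimensions for Z/3Z x D_3 are 1, 1, 1, 1, 1, 1, 2, 2, 2: 6 irreducibles of dimension 1, each with multiplicity 1; 3 irreducibles of dimension 2, each with multiplicity 2. Total dimension 6*1*1 + 3*2*2 = 18 = |G|.

Argument: General theorem: in the regular representation of a finite group G, each irreducible appears with multiplicity equal to its dimension. Check: dim(rho_reg) = sum d_i^2 = 1 + 1 + 1 + 1 + 1 + 1 + 4 + 4 + 4 = 18 = |G|.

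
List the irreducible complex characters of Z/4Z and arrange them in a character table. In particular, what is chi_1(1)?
Character table of Z/4Z (irreps indexed chi_0,...,chi_3 with chi_k(m) = zeta_4^(k*m), zeta_4 = exp(2*pi*i/4)):
  irrep \ class  {0} (size 1)  {1} (size 1)  {2} (size 1)  {3} (size 1)
  chi_0          1             1             1             1           
  chi_1          1             I             -1            -I          
  chi_2          1             -1            1             -1          
  chi_3          1             -I            -1            I           

Spot check: chi_1(1) = zeta_4^(1*1) = zeta_4^1 = I.

Argument: Z/4Z is abelian, so all 4 irreducible complex representations are 1-dimensional. They are given by chi_k(m) = zeta_4^(k*m) for k = 0,...,3. Row orthogonality: sum_m chi_k(m) conj(chi_l(m)) = 4 * [k = l].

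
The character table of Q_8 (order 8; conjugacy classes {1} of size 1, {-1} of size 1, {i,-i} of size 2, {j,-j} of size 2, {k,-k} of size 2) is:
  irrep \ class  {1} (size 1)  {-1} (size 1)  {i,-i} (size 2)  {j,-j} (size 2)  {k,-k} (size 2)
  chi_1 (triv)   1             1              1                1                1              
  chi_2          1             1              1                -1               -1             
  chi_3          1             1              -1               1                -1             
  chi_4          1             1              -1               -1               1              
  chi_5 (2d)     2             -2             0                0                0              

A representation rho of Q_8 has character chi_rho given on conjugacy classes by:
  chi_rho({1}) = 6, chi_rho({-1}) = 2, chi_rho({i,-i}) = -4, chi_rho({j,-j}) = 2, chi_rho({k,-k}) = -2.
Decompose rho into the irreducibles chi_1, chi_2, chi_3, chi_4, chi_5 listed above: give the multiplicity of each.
Multiplicities: chi_1: 0, chi_2: 0, chi_3: 3, chi_4: 1, chi_5: 1.

Reasoning: Use <chi_rho, chi> = (1/|G|) sum_C |C| * chi_rho(C) * conj(chi(C)) with |G| = 8 for each irreducible chi in the table:
  <chi_rho, chi_1> = (1/8)[1*(6)*conj(1) + 1*(2)*conj(1) + 2*(-4)*conj(1) + 2*(2)*conj(1) + 2*(-2)*conj(1)]
      = (1/8)[(6) + (2) + (-8) + (4) + (-4)] = 0/8 = 0
  <chi_rho, chi_2> = (1/8)[1*(6)*conj(1) + 1*(2)*conj(1) + 2*(-4)*conj(1) + 2*(2)*conj(-1) + 2*(-2)*conj(-1)]
      = (1/8)[(6) + (2) + (-8) + (-4) + (4)] = 0/8 = 0
  <chi_rho, chi_3> = (1/8)[1*(6)*conj(1) + 1*(2)*conj(1) + 2*(-4)*conj(-1) + 2*(2)*conj(1) + 2*(-2)*conj(-1)]
      = (1/8)[(6) + (2) + (8) + (4) + (4)] = 24/8 = 3
  <chi_rho, chi_4> = (1/8)[1*(6)*conj(1) + 1*(2)*conj(1) + 2*(-4)*conj(-1) + 2*(2)*conj(-1) + 2*(-2)*conj(1)]
      = (1/8)[(6) + (2) + (8) + (-4) + (-4)] = 8/8 = 1
  <chi_rho, chi_5> = (1/8)[1*(6)*conj(2) + 1*(2)*conj(-2) + 2*(-4)*conj(0) + 2*(2)*conj(0) + 2*(-2)*conj(0)]
      = (1/8)[(12) + (-4) + (0) + (0) + (0)] = 8/8 = 1
Dimension check: dim(rho) = sum (mult * dim) = 0*1 + 0*1 + 3*1 + 1*1 + 1*2 = 6 = chi_rho(e) = 6.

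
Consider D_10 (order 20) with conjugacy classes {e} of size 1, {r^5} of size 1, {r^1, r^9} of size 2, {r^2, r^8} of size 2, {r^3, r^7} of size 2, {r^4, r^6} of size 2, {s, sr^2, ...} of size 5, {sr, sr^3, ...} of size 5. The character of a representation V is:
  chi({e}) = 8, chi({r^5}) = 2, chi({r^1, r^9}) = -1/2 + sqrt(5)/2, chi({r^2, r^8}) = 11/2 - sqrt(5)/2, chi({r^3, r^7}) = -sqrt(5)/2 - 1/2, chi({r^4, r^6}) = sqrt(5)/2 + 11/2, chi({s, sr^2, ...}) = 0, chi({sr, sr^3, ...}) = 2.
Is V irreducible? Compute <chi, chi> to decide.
Not irreducible (reducible): <chi, chi> = 11 > 1.

Details: <chi, chi> = (1/|G|) sum_C |C| * |chi(C)|^2 = (1/20)[1*|8|^2 + 1*|2|^2 + 2*|-1/2 + sqrt(5)/2|^2 + 2*|11/2 - sqrt(5)/2|^2 + 2*|-sqrt(5)/2 - 1/2|^2 + 2*|sqrt(5)/2 + 11/2|^2 + 5*|0|^2 + 5*|2|^2]
  = (1/20)[(64) + (4) + (3 - sqrt(5)) + (63 - 11*sqrt(5)) + (sqrt(5) + 3) + (11*sqrt(5) + 63) + (0) + (20)] = 220/20 = 11.
A character is irreducible iff <chi, chi> = 1, so this representation is reducible.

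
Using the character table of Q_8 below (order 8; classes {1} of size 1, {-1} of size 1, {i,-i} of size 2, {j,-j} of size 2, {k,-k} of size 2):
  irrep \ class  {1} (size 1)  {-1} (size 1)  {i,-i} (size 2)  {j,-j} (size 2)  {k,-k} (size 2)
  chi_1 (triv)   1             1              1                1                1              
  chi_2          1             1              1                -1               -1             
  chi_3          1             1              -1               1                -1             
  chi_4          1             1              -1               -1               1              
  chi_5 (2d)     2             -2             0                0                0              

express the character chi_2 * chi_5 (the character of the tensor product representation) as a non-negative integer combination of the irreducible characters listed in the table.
chi_2 tensor chi_5 = chi_5 (all other irreducibles have multiplicity 0).

Solution. The character of a tensor product is the pointwise product (chi_2 * chi_5)(C) = chi_2(C) * chi_5(C):
  {1}: (1)*(2), {-1}: (1)*(-2), {i,-i}: (1)*(0), {j,-j}: (-1)*(0), {k,-k}: (-1)*(0)
so (chi_2 * chi_5) takes values
  {1} -> 2, {-1} -> -2, {i,-i} -> 0, {j,-j} -> 0, {k,-k} -> 0.
Now take the inner product of this character with each irreducible chi from the table, <chi_2*chi_5, chi> = (1/8) sum_C |C| (chi_2*chi_5)(C) conj(chi(C)):
  <chi_2*chi_5, chi_1> = (1/8)[1*(2)*conj(1) + 1*(-2)*conj(1) + 2*(0)*conj(1) + 2*(0)*conj(1) + 2*(0)*conj(1)]
      = (1/8)[(2) + (-2) + (0) + (0) + (0)] = 0/8 = 0
  <chi_2*chi_5, chi_2> = (1/8)[1*(2)*conj(1) + 1*(-2)*conj(1) + 2*(0)*conj(1) + 2*(0)*conj(-1) + 2*(0)*conj(-1)]
      = (1/8)[(2) + (-2) + (0) + (0) + (0)] = 0/8 = 0
  <chi_2*chi_5, chi_3> = (1/8)[1*(2)*conj(1) + 1*(-2)*conj(1) + 2*(0)*conj(-1) + 2*(0)*conj(1) + 2*(0)*conj(-1)]
      = (1/8)[(2) + (-2) + (0) + (0) + (0)] = 0/8 = 0
  <chi_2*chi_5, chi_4> = (1/8)[1*(2)*conj(1) + 1*(-2)*conj(1) + 2*(0)*conj(-1) + 2*(0)*conj(-1) + 2*(0)*conj(1)]
      = (1/8)[(2) + (-2) + (0) + (0) + (0)] = 0/8 = 0
  <chi_2*chi_5, chi_5> = (1/8)[1*(2)*conj(2) + 1*(-2)*conj(-2) + 2*(0)*conj(0) + 2*(0)*conj(0) + 2*(0)*conj(0)]
      = (1/8)[(4) + (4) + (0) + (0) + (0)] = 8/8 = 1
Hence the multiplicities are chi_5: 1. Dimension check: dim(chi_2)*dim(chi_5) = 1*2 = 2 and sum (mult * dim) = 1*2 = 2.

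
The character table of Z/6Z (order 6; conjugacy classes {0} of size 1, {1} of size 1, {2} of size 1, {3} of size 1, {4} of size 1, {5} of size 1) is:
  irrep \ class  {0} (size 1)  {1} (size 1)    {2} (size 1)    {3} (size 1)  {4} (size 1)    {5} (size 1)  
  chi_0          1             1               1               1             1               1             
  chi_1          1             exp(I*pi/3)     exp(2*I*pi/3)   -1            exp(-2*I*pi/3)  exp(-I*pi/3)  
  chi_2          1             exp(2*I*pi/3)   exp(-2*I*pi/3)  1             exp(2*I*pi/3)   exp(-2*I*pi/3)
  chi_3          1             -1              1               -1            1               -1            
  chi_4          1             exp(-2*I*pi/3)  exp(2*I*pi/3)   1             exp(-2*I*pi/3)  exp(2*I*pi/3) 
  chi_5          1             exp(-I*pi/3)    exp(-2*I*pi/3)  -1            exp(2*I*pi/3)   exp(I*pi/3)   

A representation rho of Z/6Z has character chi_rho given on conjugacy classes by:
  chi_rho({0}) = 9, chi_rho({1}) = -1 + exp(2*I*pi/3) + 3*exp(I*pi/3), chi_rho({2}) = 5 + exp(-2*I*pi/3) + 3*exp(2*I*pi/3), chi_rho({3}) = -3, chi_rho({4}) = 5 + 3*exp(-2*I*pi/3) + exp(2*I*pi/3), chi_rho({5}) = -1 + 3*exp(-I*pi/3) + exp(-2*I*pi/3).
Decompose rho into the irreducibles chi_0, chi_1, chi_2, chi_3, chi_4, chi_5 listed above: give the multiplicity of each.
Multiplicities: chi_0: 2, chi_1: 3, chi_2: 1, chi_3: 3, chi_4: 0, chi_5: 0.

Argument: Use <chi_rho, chi> = (1/|G|) sum_C |C| * chi_rho(C) * conj(chi(C)) with |G| = 6 for each irreducible chi in the table:
  <chi_rho, chi_0> = (1/6)[1*(9)*conj(1) + 1*(-1 + exp(2*I*pi/3) + 3*exp(I*pi/3))*conj(1) + 1*(5 + exp(-2*I*pi/3) + 3*exp(2*I*pi/3))*conj(1) + 1*(-3)*conj(1) + 1*(5 + 3*exp(-2*I*pi/3) + exp(2*I*pi/3))*conj(1) + 1*(-1 + 3*exp(-I*pi/3) + exp(-2*I*pi/3))*conj(1)]
      = (1/6)[(9) + (-1 + exp(2*I*pi/3) + 3*exp(I*pi/3)) + (5 + exp(-2*I*pi/3) + 3*exp(2*I*pi/3)) + (-3) + (5 + 3*exp(-2*I*pi/3) + exp(2*I*pi/3)) + (-1 + 3*exp(-I*pi/3) + exp(-2*I*pi/3))] = 12/6 = 2
  <chi_rho, chi_1> = (1/6)[1*(9)*conj(1) + 1*(-1 + exp(2*I*pi/3) + 3*exp(I*pi/3))*conj(exp(I*pi/3)) + 1*(5 + exp(-2*I*pi/3) + 3*exp(2*I*pi/3))*conj(exp(2*I*pi/3)) + 1*(-3)*conj(-1) + 1*(5 + 3*exp(-2*I*pi/3) + exp(2*I*pi/3))*conj(exp(-2*I*pi/3)) + 1*(-1 + 3*exp(-I*pi/3) + exp(-2*I*pi/3))*conj(exp(-I*pi/3))]
      = (1/6)[(9) + (3 - exp(-I*pi/3) + exp(I*pi/3)) + (3 + 5*exp(-2*I*pi/3) + exp(2*I*pi/3)) + (3) + (3 + exp(-2*I*pi/3) + 5*exp(2*I*pi/3)) + (3 - exp(I*pi/3) + exp(-I*pi/3))] = 18/6 = 3
  <chi_rho, chi_2> = (1/6)[1*(9)*conj(1) + 1*(-1 + exp(2*I*pi/3) + 3*exp(I*pi/3))*conj(exp(2*I*pi/3)) + 1*(5 + exp(-2*I*pi/3) + 3*exp(2*I*pi/3))*conj(exp(-2*I*pi/3)) + 1*(-3)*conj(1) + 1*(5 + 3*exp(-2*I*pi/3) + exp(2*I*pi/3))*conj(exp(2*I*pi/3)) + 1*(-1 + 3*exp(-I*pi/3) + exp(-2*I*pi/3))*conj(exp(-2*I*pi/3))]
      = (1/6)[(9) + (1 + 3*exp(-I*pi/3) - exp(-2*I*pi/3)) + (1 + 3*exp(-2*I*pi/3) + 5*exp(2*I*pi/3)) + (-3) + (1 + 5*exp(-2*I*pi/3) + 3*exp(2*I*pi/3)) + (1 - exp(2*I*pi/3) + 3*exp(I*pi/3))] = 6/6 = 1
  <chi_rho, chi_3> = (1/6)[1*(9)*conj(1) + 1*(-1 + exp(2*I*pi/3) + 3*exp(I*pi/3))*conj(-1) + 1*(5 + exp(-2*I*pi/3) + 3*exp(2*I*pi/3))*conj(1) + 1*(-3)*conj(-1) + 1*(5 + 3*exp(-2*I*pi/3) + exp(2*I*pi/3))*conj(1) + 1*(-1 + 3*exp(-I*pi/3) + exp(-2*I*pi/3))*conj(-1)]
      = (1/6)[(9) + (1 - 3*exp(I*pi/3) - exp(2*I*pi/3)) + (5 + exp(-2*I*pi/3) + 3*exp(2*I*pi/3)) + (3) + (5 + 3*exp(-2*I*pi/3) + exp(2*I*pi/3)) + (1 - exp(-2*I*pi/3) - 3*exp(-I*pi/3))] = 18/6 = 3
  <chi_rho, chi_4> = (1/6)[1*(9)*conj(1) + 1*(-1 + exp(2*I*pi/3) + 3*exp(I*pi/3))*conj(exp(-2*I*pi/3)) + 1*(5 + exp(-2*I*pi/3) + 3*exp(2*I*pi/3))*conj(exp(2*I*pi/3)) + 1*(-3)*conj(1) + 1*(5 + 3*exp(-2*I*pi/3) + exp(2*I*pi/3))*conj(exp(-2*I*pi/3)) + 1*(-1 + 3*exp(-I*pi/3) + exp(-2*I*pi/3))*conj(exp(2*I*pi/3))]
      = (1/6)[(9) + (-3 + exp(-2*I*pi/3) - exp(2*I*pi/3)) + (3 + 5*exp(-2*I*pi/3) + exp(2*I*pi/3)) + (-3) + (3 + exp(-2*I*pi/3) + 5*exp(2*I*pi/3)) + (-3 + exp(2*I*pi/3) - exp(-2*I*pi/3))] = 0/6 = 0
  <chi_rho, chi_5> = (1/6)[1*(9)*conj(1) + 1*(-1 + exp(2*I*pi/3) + 3*exp(I*pi/3))*conj(exp(-I*pi/3)) + 1*(5 + exp(-2*I*pi/3) + 3*exp(2*I*pi/3))*conj(exp(-2*I*pi/3)) + 1*(-3)*conj(-1) + 1*(5 + 3*exp(-2*I*pi/3) + exp(2*I*pi/3))*conj(exp(2*I*pi/3)) + 1*(-1 + 3*exp(-I*pi/3) + exp(-2*I*pi/3))*conj(exp(I*pi/3))]
      = (1/6)[(9) + (-1 - exp(I*pi/3) + 3*exp(2*I*pi/3)) + (1 + 3*exp(-2*I*pi/3) + 5*exp(2*I*pi/3)) + (3) + (1 + 5*exp(-2*I*pi/3) + 3*exp(2*I*pi/3)) + (-1 + 3*exp(-2*I*pi/3) - exp(-I*pi/3))] = 0/6 = 0
(Exp terms are combined using exp(i*s)*conj(exp(i*t)) = exp(i*(s-t)), and sums of them are collapsed using the identity that for every m > 1 the m distinct m-th roots of unity sum to 0, e.g. 1 + exp(2*I*pi/3) + exp(-2*I*pi/3) = 0.)
Dimension check: dim(rho) = sum (mult * dim) = 2*1 + 3*1 + 1*1 + 3*1 + 0*1 + 0*1 = 9 = chi_rho(e) = 9.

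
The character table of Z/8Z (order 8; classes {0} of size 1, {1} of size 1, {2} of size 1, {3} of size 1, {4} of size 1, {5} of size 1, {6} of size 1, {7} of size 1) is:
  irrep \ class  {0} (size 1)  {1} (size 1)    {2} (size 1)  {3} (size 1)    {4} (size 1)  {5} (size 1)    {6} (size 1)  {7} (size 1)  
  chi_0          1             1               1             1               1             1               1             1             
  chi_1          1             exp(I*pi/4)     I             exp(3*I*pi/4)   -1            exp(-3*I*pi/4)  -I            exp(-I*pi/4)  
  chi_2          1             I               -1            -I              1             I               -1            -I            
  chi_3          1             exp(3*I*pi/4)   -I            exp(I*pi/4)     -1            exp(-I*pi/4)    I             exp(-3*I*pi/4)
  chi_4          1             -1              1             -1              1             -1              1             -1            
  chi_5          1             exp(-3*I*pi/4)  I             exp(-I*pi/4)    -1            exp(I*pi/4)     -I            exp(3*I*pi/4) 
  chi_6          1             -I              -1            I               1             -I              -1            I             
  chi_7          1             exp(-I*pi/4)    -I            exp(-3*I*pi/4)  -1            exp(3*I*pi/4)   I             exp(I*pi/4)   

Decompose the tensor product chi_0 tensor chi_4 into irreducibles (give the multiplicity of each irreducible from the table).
chi_0 tensor chi_4 = chi_4 (all other irreducibles have multiplicity 0).

Justification: The character of a tensor product is the pointwise product (chi_0 * chi_4)(C) = chi_0(C) * chi_4(C):
  {0}: (1)*(1), {1}: (1)*(-1), {2}: (1)*(1), {3}: (1)*(-1), {4}: (1)*(1), {5}: (1)*(-1), {6}: (1)*(1), {7}: (1)*(-1)
so (chi_0 * chi_4) takes values
  {0} -> 1, {1} -> -1, {2} -> 1, {3} -> -1, {4} -> 1, {5} -> -1, {6} -> 1, {7} -> -1.
Now take the inner product of this character with each irreducible chi from the table, <chi_0*chi_4, chi> = (1/8) sum_C |C| (chi_0*chi_4)(C) conj(chi(C)):
  <chi_0*chi_4, chi_0> = (1/8)[1*(1)*conj(1) + 1*(-1)*conj(1) + 1*(1)*conj(1) + 1*(-1)*conj(1) + 1*(1)*conj(1) + 1*(-1)*conj(1) + 1*(1)*conj(1) + 1*(-1)*conj(1)]
      = (1/8)[(1) + (-1) + (1) + (-1) + (1) + (-1) + (1) + (-1)] = 0/8 = 0
  <chi_0*chi_4, chi_1> = (1/8)[1*(1)*conj(1) + 1*(-1)*conj(exp(I*pi/4)) + 1*(1)*conj(I) + 1*(-1)*conj(exp(3*I*pi/4)) + 1*(1)*conj(-1) + 1*(-1)*conj(exp(-3*I*pi/4)) + 1*(1)*conj(-I) + 1*(-1)*conj(exp(-I*pi/4))]
      = (1/8)[(1) + (-exp(-I*pi/4)) + (-I) + (-exp(-3*I*pi/4)) + (-1) + (-exp(3*I*pi/4)) + (I) + (-exp(I*pi/4))] = 0/8 = 0
  <chi_0*chi_4, chi_2> = (1/8)[1*(1)*conj(1) + 1*(-1)*conj(I) + 1*(1)*conj(-1) + 1*(-1)*conj(-I) + 1*(1)*conj(1) + 1*(-1)*conj(I) + 1*(1)*conj(-1) + 1*(-1)*conj(-I)]
      = (1/8)[(1) + (I) + (-1) + (-I) + (1) + (I) + (-1) + (-I)] = 0/8 = 0
  <chi_0*chi_4, chi_3> = (1/8)[1*(1)*conj(1) + 1*(-1)*conj(exp(3*I*pi/4)) + 1*(1)*conj(-I) + 1*(-1)*conj(exp(I*pi/4)) + 1*(1)*conj(-1) + 1*(-1)*conj(exp(-I*pi/4)) + 1*(1)*conj(I) + 1*(-1)*conj(exp(-3*I*pi/4))]
      = (1/8)[(1) + (-exp(-3*I*pi/4)) + (I) + (-exp(-I*pi/4)) + (-1) + (-exp(I*pi/4)) + (-I) + (-exp(3*I*pi/4))] = 0/8 = 0
  <chi_0*chi_4, chi_4> = (1/8)[1*(1)*conj(1) + 1*(-1)*conj(-1) + 1*(1)*conj(1) + 1*(-1)*conj(-1) + 1*(1)*conj(1) + 1*(-1)*conj(-1) + 1*(1)*conj(1) + 1*(-1)*conj(-1)]
      = (1/8)[(1) + (1) + (1) + (1) + (1) + (1) + (1) + (1)] = 8/8 = 1
  <chi_0*chi_4, chi_5> = (1/8)[1*(1)*conj(1) + 1*(-1)*conj(exp(-3*I*pi/4)) + 1*(1)*conj(I) + 1*(-1)*conj(exp(-I*pi/4)) + 1*(1)*conj(-1) + 1*(-1)*conj(exp(I*pi/4)) + 1*(1)*conj(-I) + 1*(-1)*conj(exp(3*I*pi/4))]
      = (1/8)[(1) + (-exp(3*I*pi/4)) + (-I) + (-exp(I*pi/4)) + (-1) + (-exp(-I*pi/4)) + (I) + (-exp(-3*I*pi/4))] = 0/8 = 0
  <chi_0*chi_4, chi_6> = (1/8)[1*(1)*conj(1) + 1*(-1)*conj(-I) + 1*(1)*conj(-1) + 1*(-1)*conj(I) + 1*(1)*conj(1) + 1*(-1)*conj(-I) + 1*(1)*conj(-1) + 1*(-1)*conj(I)]
      = (1/8)[(1) + (-I) + (-1) + (I) + (1) + (-I) + (-1) + (I)] = 0/8 = 0
  <chi_0*chi_4, chi_7> = (1/8)[1*(1)*conj(1) + 1*(-1)*conj(exp(-I*pi/4)) + 1*(1)*conj(-I) + 1*(-1)*conj(exp(-3*I*pi/4)) + 1*(1)*conj(-1) + 1*(-1)*conj(exp(3*I*pi/4)) + 1*(1)*conj(I) + 1*(-1)*conj(exp(I*pi/4))]
      = (1/8)[(1) + (-exp(I*pi/4)) + (I) + (-exp(3*I*pi/4)) + (-1) + (-exp(-3*I*pi/4)) + (-I) + (-exp(-I*pi/4))] = 0/8 = 0
(Exp terms are combined using exp(i*s)*conj(exp(i*t)) = exp(i*(s-t)), and sums of them are collapsed using the identity that for every m > 1 the m distinct m-th roots of unity sum to 0, e.g. 1 + exp(2*I*pi/3) + exp(-2*I*pi/3) = 0.)
Hence the multiplicities are chi_4: 1. Dimension check: dim(chi_0)*dim(chi_4) = 1*1 = 1 and sum (mult * dim) = 1*1 = 1.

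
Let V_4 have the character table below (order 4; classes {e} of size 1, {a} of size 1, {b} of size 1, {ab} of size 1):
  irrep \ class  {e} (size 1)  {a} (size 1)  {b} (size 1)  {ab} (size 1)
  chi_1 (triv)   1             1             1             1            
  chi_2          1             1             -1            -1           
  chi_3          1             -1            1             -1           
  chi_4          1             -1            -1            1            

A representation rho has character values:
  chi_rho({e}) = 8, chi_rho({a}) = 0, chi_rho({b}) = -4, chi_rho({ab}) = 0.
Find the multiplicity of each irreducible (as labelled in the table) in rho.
Multiplicities: chi_1: 1, chi_2: 3, chi_3: 1, chi_4: 3.

Reasoning: Use <chi_rho, chi> = (1/|G|) sum_C |C| * chi_rho(C) * conj(chi(C)) with |G| = 4 for each irreducible chi in the table:
  <chi_rho, chi_1> = (1/4)[1*(8)*conj(1) + 1*(0)*conj(1) + 1*(-4)*conj(1) + 1*(0)*conj(1)]
      = (1/4)[(8) + (0) + (-4) + (0)] = 4/4 = 1
  <chi_rho, chi_2> = (1/4)[1*(8)*conj(1) + 1*(0)*conj(1) + 1*(-4)*conj(-1) + 1*(0)*conj(-1)]
      = (1/4)[(8) + (0) + (4) + (0)] = 12/4 = 3
  <chi_rho, chi_3> = (1/4)[1*(8)*conj(1) + 1*(0)*conj(-1) + 1*(-4)*conj(1) + 1*(0)*conj(-1)]
      = (1/4)[(8) + (0) + (-4) + (0)] = 4/4 = 1
  <chi_rho, chi_4> = (1/4)[1*(8)*conj(1) + 1*(0)*conj(-1) + 1*(-4)*conj(-1) + 1*(0)*conj(1)]
      = (1/4)[(8) + (0) + (4) + (0)] = 12/4 = 3
Dimension check: dim(rho) = sum (mult * dim) = 1*1 + 3*1 + 1*1 + 3*1 = 8 = chi_rho(e) = 8.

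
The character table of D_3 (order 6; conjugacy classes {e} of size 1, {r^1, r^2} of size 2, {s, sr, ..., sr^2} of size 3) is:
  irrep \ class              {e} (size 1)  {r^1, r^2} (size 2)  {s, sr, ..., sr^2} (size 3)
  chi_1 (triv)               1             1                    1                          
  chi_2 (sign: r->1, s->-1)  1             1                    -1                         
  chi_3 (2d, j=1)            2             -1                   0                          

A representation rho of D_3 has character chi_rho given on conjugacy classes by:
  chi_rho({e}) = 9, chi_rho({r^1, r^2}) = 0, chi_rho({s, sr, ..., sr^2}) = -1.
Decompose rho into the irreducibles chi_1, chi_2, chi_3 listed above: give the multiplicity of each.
Multiplicities: chi_1: 1, chi_2: 2, chi_3: 3.

Reasoning: Use <chi_rho, chi> = (1/|G|) sum_C |C| * chi_rho(C) * conj(chi(C)) with |G| = 6 for each irreducible chi in the table:
  <chi_rho, chi_1> = (1/6)[1*(9)*conj(1) + 2*(0)*conj(1) + 3*(-1)*conj(1)]
      = (1/6)[(9) + (0) + (-3)] = 6/6 = 1
  <chi_rho, chi_2> = (1/6)[1*(9)*conj(1) + 2*(0)*conj(1) + 3*(-1)*conj(-1)]
      = (1/6)[(9) + (0) + (3)] = 12/6 = 2
  <chi_rho, chi_3> = (1/6)[1*(9)*conj(2) + 2*(0)*conj(-1) + 3*(-1)*conj(0)]
      = (1/6)[(18) + (0) + (0)] = 18/6 = 3
Dimension check: dim(rho) = sum (mult * dim) = 1*1 + 2*1 + 3*2 = 9 = chi_rho(e) = 9.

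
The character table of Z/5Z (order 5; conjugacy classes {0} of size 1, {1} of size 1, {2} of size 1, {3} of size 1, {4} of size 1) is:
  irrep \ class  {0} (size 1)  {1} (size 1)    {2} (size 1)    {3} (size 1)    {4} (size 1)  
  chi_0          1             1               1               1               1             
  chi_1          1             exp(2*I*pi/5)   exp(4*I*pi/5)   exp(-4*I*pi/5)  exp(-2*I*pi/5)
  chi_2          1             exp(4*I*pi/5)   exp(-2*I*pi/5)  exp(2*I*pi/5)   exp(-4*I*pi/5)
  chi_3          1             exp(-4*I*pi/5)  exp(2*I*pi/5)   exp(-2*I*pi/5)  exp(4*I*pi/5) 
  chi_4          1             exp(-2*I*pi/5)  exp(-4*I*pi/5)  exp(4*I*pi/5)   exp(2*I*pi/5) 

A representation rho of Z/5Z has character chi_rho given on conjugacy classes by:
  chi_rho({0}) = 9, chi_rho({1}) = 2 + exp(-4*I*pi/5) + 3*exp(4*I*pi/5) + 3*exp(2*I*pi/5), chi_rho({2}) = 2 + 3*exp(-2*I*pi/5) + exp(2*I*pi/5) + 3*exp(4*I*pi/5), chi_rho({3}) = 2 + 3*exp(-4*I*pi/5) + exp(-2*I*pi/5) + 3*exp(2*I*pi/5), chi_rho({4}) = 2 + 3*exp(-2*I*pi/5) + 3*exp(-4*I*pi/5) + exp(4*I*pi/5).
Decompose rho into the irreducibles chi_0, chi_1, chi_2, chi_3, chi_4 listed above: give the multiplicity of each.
Multiplicities: chi_0: 2, chi_1: 3, chi_2: 3, chi_3: 1, chi_4: 0.

Explanation: Use <chi_rho, chi> = (1/|G|) sum_C |C| * chi_rho(C) * conj(chi(C)) with |G| = 5 for each irreducible chi in the table:
  <chi_rho, chi_0> = (1/5)[1*(9)*conj(1) + 1*(2 + exp(-4*I*pi/5) + 3*exp(4*I*pi/5) + 3*exp(2*I*pi/5))*conj(1) + 1*(2 + 3*exp(-2*I*pi/5) + exp(2*I*pi/5) + 3*exp(4*I*pi/5))*conj(1) + 1*(2 + 3*exp(-4*I*pi/5) + exp(-2*I*pi/5) + 3*exp(2*I*pi/5))*conj(1) + 1*(2 + 3*exp(-2*I*pi/5) + 3*exp(-4*I*pi/5) + exp(4*I*pi/5))*conj(1)]
      = (1/5)[(9) + (2 + exp(-4*I*pi/5) + 3*exp(4*I*pi/5) + 3*exp(2*I*pi/5)) + (2 + 3*exp(-2*I*pi/5) + exp(2*I*pi/5) + 3*exp(4*I*pi/5)) + (2 + 3*exp(-4*I*pi/5) + exp(-2*I*pi/5) + 3*exp(2*I*pi/5)) + (2 + 3*exp(-2*I*pi/5) + 3*exp(-4*I*pi/5) + exp(4*I*pi/5))] = 10/5 = 2
  <chi_rho, chi_1> = (1/5)[1*(9)*conj(1) + 1*(2 + exp(-4*I*pi/5) + 3*exp(4*I*pi/5) + 3*exp(2*I*pi/5))*conj(exp(2*I*pi/5)) + 1*(2 + 3*exp(-2*I*pi/5) + exp(2*I*pi/5) + 3*exp(4*I*pi/5))*conj(exp(4*I*pi/5)) + 1*(2 + 3*exp(-4*I*pi/5) + exp(-2*I*pi/5) + 3*exp(2*I*pi/5))*conj(exp(-4*I*pi/5)) + 1*(2 + 3*exp(-2*I*pi/5) + 3*exp(-4*I*pi/5) + exp(4*I*pi/5))*conj(exp(-2*I*pi/5))]
      = (1/5)[(9) + (3 + 2*exp(-2*I*pi/5) + exp(4*I*pi/5) + 3*exp(2*I*pi/5)) + (3 + 2*exp(-4*I*pi/5) + exp(-2*I*pi/5) + 3*exp(4*I*pi/5)) + (3 + 3*exp(-4*I*pi/5) + exp(2*I*pi/5) + 2*exp(4*I*pi/5)) + (3 + 3*exp(-2*I*pi/5) + exp(-4*I*pi/5) + 2*exp(2*I*pi/5))] = 15/5 = 3
  <chi_rho, chi_2> = (1/5)[1*(9)*conj(1) + 1*(2 + exp(-4*I*pi/5) + 3*exp(4*I*pi/5) + 3*exp(2*I*pi/5))*conj(exp(4*I*pi/5)) + 1*(2 + 3*exp(-2*I*pi/5) + exp(2*I*pi/5) + 3*exp(4*I*pi/5))*conj(exp(-2*I*pi/5)) + 1*(2 + 3*exp(-4*I*pi/5) + exp(-2*I*pi/5) + 3*exp(2*I*pi/5))*conj(exp(2*I*pi/5)) + 1*(2 + 3*exp(-2*I*pi/5) + 3*exp(-4*I*pi/5) + exp(4*I*pi/5))*conj(exp(-4*I*pi/5))]
      = (1/5)[(9) + (3 + 3*exp(-2*I*pi/5) + 2*exp(-4*I*pi/5) + exp(2*I*pi/5)) + (3 + 3*exp(-4*I*pi/5) + exp(4*I*pi/5) + 2*exp(2*I*pi/5)) + (3 + 2*exp(-2*I*pi/5) + exp(-4*I*pi/5) + 3*exp(4*I*pi/5)) + (3 + exp(-2*I*pi/5) + 2*exp(4*I*pi/5) + 3*exp(2*I*pi/5))] = 15/5 = 3
  <chi_rho, chi_3> = (1/5)[1*(9)*conj(1) + 1*(2 + exp(-4*I*pi/5) + 3*exp(4*I*pi/5) + 3*exp(2*I*pi/5))*conj(exp(-4*I*pi/5)) + 1*(2 + 3*exp(-2*I*pi/5) + exp(2*I*pi/5) + 3*exp(4*I*pi/5))*conj(exp(2*I*pi/5)) + 1*(2 + 3*exp(-4*I*pi/5) + exp(-2*I*pi/5) + 3*exp(2*I*pi/5))*conj(exp(-2*I*pi/5)) + 1*(2 + 3*exp(-2*I*pi/5) + 3*exp(-4*I*pi/5) + exp(4*I*pi/5))*conj(exp(4*I*pi/5))]
      = (1/5)[(9) + (1 + 3*exp(-2*I*pi/5) + 3*exp(-4*I*pi/5) + 2*exp(4*I*pi/5)) + (1 + 2*exp(-2*I*pi/5) + 3*exp(-4*I*pi/5) + 3*exp(2*I*pi/5)) + (1 + 3*exp(-2*I*pi/5) + 3*exp(4*I*pi/5) + 2*exp(2*I*pi/5)) + (1 + 2*exp(-4*I*pi/5) + 3*exp(4*I*pi/5) + 3*exp(2*I*pi/5))] = 5/5 = 1
  <chi_rho, chi_4> = (1/5)[1*(9)*conj(1) + 1*(2 + exp(-4*I*pi/5) + 3*exp(4*I*pi/5) + 3*exp(2*I*pi/5))*conj(exp(-2*I*pi/5)) + 1*(2 + 3*exp(-2*I*pi/5) + exp(2*I*pi/5) + 3*exp(4*I*pi/5))*conj(exp(-4*I*pi/5)) + 1*(2 + 3*exp(-4*I*pi/5) + exp(-2*I*pi/5) + 3*exp(2*I*pi/5))*conj(exp(4*I*pi/5)) + 1*(2 + 3*exp(-2*I*pi/5) + 3*exp(-4*I*pi/5) + exp(4*I*pi/5))*conj(exp(2*I*pi/5))]
      = (1/5)[(9) + (3*exp(-4*I*pi/5) + exp(-2*I*pi/5) + 3*exp(4*I*pi/5) + 2*exp(2*I*pi/5)) + (3*exp(-2*I*pi/5) + exp(-4*I*pi/5) + 2*exp(4*I*pi/5) + 3*exp(2*I*pi/5)) + (3*exp(-2*I*pi/5) + 2*exp(-4*I*pi/5) + exp(4*I*pi/5) + 3*exp(2*I*pi/5)) + (2*exp(-2*I*pi/5) + 3*exp(-4*I*pi/5) + exp(2*I*pi/5) + 3*exp(4*I*pi/5))] = 0/5 = 0
(Exp terms are combined using exp(i*s)*conj(exp(i*t)) = exp(i*(s-t)), and sums of them are collapsed using the identity that for every m > 1 the m distinct m-th roots of unity sum to 0, e.g. 1 + exp(2*I*pi/3) + exp(-2*I*pi/3) = 0.)
Dimension check: dim(rho) = sum (mult * dim) = 2*1 + 3*1 + 3*1 + 1*1 + 0*1 = 9 = chi_rho(e) = 9.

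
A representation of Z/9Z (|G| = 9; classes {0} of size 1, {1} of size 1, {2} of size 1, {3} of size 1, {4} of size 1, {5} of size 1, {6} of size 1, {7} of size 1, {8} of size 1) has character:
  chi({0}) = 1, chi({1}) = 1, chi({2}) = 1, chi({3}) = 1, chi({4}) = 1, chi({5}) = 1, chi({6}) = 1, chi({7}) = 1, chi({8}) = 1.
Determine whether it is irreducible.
Irreducible: <chi, chi> = 1.

Details: <chi, chi> = (1/|G|) sum_C |C| * |chi(C)|^2 = (1/9)[1*|1|^2 + 1*|1|^2 + 1*|1|^2 + 1*|1|^2 + 1*|1|^2 + 1*|1|^2 + 1*|1|^2 + 1*|1|^2 + 1*|1|^2]
  = (1/9)[(1) + (1) + (1) + (1) + (1) + (1) + (1) + (1) + (1)] = 9/9 = 1.
(Exp terms are combined using exp(i*s)*conj(exp(i*t)) = exp(i*(s-t)), and sums of them are collapsed using the identity that for every m > 1 the m distinct m-th roots of unity sum to 0, e.g. 1 + exp(2*I*pi/3) + exp(-2*I*pi/3) = 0.)
A character is irreducible iff <chi, chi> = 1, so this representation is irreducible.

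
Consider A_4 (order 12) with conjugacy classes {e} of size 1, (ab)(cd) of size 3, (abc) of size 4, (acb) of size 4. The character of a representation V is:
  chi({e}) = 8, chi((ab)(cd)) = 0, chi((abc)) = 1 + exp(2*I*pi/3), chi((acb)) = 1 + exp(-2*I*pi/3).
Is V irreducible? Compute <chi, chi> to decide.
Not irreducible (reducible): <chi, chi> = 6 > 1.

Argument: <chi, chi> = (1/|G|) sum_C |C| * |chi(C)|^2 = (1/12)[1*|8|^2 + 3*|0|^2 + 4*|1 + exp(2*I*pi/3)|^2 + 4*|1 + exp(-2*I*pi/3)|^2]
  = (1/12)[(64) + (0) + (4) + (4)] = 72/12 = 6.
(Exp terms are combined using exp(i*s)*conj(exp(i*t)) = exp(i*(s-t)), and sums of them are collapsed using the identity that for every m > 1 the m distinct m-th roots of unity sum to 0, e.g. 1 + exp(2*I*pi/3) + exp(-2*I*pi/3) = 0.)
A character is irreducible iff <chi, chi> = 1, so this representation is reducible.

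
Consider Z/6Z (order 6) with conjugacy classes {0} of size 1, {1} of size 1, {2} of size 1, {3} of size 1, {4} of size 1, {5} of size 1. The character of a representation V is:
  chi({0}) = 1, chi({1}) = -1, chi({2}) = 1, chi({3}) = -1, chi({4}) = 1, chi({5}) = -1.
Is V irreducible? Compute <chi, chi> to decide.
Irreducible: <chi, chi> = 1.

Working: <chi, chi> = (1/|G|) sum_C |C| * |chi(C)|^2 = (1/6)[1*|1|^2 + 1*|-1|^2 + 1*|1|^2 + 1*|-1|^2 + 1*|1|^2 + 1*|-1|^2]
  = (1/6)[(1) + (1) + (1) + (1) + (1) + (1)] = 6/6 = 1.
(Exp terms are combined using exp(i*s)*conj(exp(i*t)) = exp(i*(s-t)), and sums of them are collapsed using the identity that for every m > 1 the m distinct m-th roots of unity sum to 0, e.g. 1 + exp(2*I*pi/3) + exp(-2*I*pi/3) = 0.)
A character is irreducible iff <chi, chi> = 1, so this representation is irreducible.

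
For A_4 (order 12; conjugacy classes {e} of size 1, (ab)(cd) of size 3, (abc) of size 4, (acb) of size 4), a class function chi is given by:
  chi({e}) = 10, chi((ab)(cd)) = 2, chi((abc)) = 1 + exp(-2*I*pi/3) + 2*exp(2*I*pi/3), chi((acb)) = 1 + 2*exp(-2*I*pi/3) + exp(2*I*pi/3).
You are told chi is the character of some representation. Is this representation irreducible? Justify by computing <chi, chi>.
Not irreducible (reducible): <chi, chi> = 10 > 1.

Derivation: <chi, chi> = (1/|G|) sum_C |C| * |chi(C)|^2 = (1/12)[1*|10|^2 + 3*|2|^2 + 4*|1 + exp(-2*I*pi/3) + 2*exp(2*I*pi/3)|^2 + 4*|1 + 2*exp(-2*I*pi/3) + exp(2*I*pi/3)|^2]
  = (1/12)[(100) + (12) + (4) + (4)] = 120/12 = 10.
(Exp terms are combined using exp(i*s)*conj(exp(i*t)) = exp(i*(s-t)), and sums of them are collapsed using the identity that for every m > 1 the m distinct m-th roots of unity sum to 0, e.g. 1 + exp(2*I*pi/3) + exp(-2*I*pi/3) = 0.)
A character is irreducible iff <chi, chi> = 1, so this representation is reducible.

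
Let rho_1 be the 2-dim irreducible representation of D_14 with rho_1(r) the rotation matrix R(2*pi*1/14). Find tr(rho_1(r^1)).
chi_{rho_1}(r^1) = 2*cos(2*pi*1*1/14) = 2*cos(pi/7)

Proof sketch: rho_1(r^1) is rotation by angle 2*pi*1*1/14, whose trace is 2*cos(2*pi*1*1/14) = 2*cos(pi/7).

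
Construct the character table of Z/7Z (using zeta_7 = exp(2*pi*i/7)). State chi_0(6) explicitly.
Character table of Z/7Z (irreps indexed chi_0,...,chi_6 with chi_k(m) = zeta_7^(k*m), zeta_7 = exp(2*pi*i/7)):
  irrep \ class  {0} (size 1)  {1} (size 1)    {2} (size 1)    {3} (size 1)    {4} (size 1)    {5} (size 1)    {6} (size 1)  
  chi_0          1             1               1               1               1               1               1             
  chi_1          1             exp(2*I*pi/7)   exp(4*I*pi/7)   exp(6*I*pi/7)   exp(-6*I*pi/7)  exp(-4*I*pi/7)  exp(-2*I*pi/7)
  chi_2          1             exp(4*I*pi/7)   exp(-6*I*pi/7)  exp(-2*I*pi/7)  exp(2*I*pi/7)   exp(6*I*pi/7)   exp(-4*I*pi/7)
  chi_3          1             exp(6*I*pi/7)   exp(-2*I*pi/7)  exp(4*I*pi/7)   exp(-4*I*pi/7)  exp(2*I*pi/7)   exp(-6*I*pi/7)
  chi_4          1             exp(-6*I*pi/7)  exp(2*I*pi/7)   exp(-4*I*pi/7)  exp(4*I*pi/7)   exp(-2*I*pi/7)  exp(6*I*pi/7) 
  chi_5          1             exp(-4*I*pi/7)  exp(6*I*pi/7)   exp(2*I*pi/7)   exp(-2*I*pi/7)  exp(-6*I*pi/7)  exp(4*I*pi/7) 
  chi_6          1             exp(-2*I*pi/7)  exp(-4*I*pi/7)  exp(-6*I*pi/7)  exp(6*I*pi/7)   exp(4*I*pi/7)   exp(2*I*pi/7) 

Spot check: chi_0(6) = zeta_7^(0*6) = zeta_7^0 = 1.

Proof sketch: Z/7Z is abelian, so all 7 irreducible complex representations are 1-dimensional. They are given by chi_k(m) = zeta_7^(k*m) for k = 0,...,6. Row orthogonality: sum_m chi_k(m) conj(chi_l(m)) = 7 * [k = l].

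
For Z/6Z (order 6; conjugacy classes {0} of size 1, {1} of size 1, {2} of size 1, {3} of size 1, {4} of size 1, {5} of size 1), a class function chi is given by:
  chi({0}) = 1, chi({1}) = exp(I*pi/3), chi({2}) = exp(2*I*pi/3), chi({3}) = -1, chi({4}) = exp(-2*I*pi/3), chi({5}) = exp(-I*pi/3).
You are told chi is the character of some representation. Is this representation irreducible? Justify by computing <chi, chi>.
Irreducible: <chi, chi> = 1.

<chi, chi> = (1/|G|) sum_C |C| * |chi(C)|^2 = (1/6)[1*|1|^2 + 1*|exp(I*pi/3)|^2 + 1*|exp(2*I*pi/3)|^2 + 1*|-1|^2 + 1*|exp(-2*I*pi/3)|^2 + 1*|exp(-I*pi/3)|^2]
  = (1/6)[(1) + (1) + (1) + (1) + (1) + (1)] = 6/6 = 1.
(Exp terms are combined using exp(i*s)*conj(exp(i*t)) = exp(i*(s-t)), and sums of them are collapsed using the identity that for every m > 1 the m distinct m-th roots of unity sum to 0, e.g. 1 + exp(2*I*pi/3) + exp(-2*I*pi/3) = 0.)
A character is irreducible iff <chi, chi> = 1, so this representation is irreducible.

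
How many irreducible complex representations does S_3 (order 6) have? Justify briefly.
3

Details: The number of irreducible complex representations of a finite group equals its number of conjugacy classes. Conjugacy classes in S_3 correspond to cycle types, i.e. partitions of 3; there are p(3) = 3 of them, so S_3 (order 6) has exactly 3 irreducible complex representations.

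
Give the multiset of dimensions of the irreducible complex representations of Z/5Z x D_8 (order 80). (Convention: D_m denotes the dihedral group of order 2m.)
Dimensions: 1, 1, 1, 1, 1, 1, 1, 1, 1, 1, 1, 1, 1, 1, 1, 1, 1, 1, 1, 1, 2, 2, 2, 2, 2, 2, 2, 2, 2, 2, 2, 2, 2, 2, 2

Justification: There are 35 irreducibles (= number of conjugacy classes). Their dimensions d_i satisfy sum d_i^2 = |G| = 80: 1 + 1 + 1 + 1 + 1 + 1 + 1 + 1 + 1 + 1 + 1 + 1 + 1 + 1 + 1 + 1 + 1 + 1 + 1 + 1 + 4 + 4 + 4 + 4 + 4 + 4 + 4 + 4 + 4 + 4 + 4 + 4 + 4 + 4 + 4 = 80. (For the product with Z/5Z: each of the 5 1-dim characters of Z/5Z tensors with each irrep of D_8, giving 5 copies of each D_8-dimension.)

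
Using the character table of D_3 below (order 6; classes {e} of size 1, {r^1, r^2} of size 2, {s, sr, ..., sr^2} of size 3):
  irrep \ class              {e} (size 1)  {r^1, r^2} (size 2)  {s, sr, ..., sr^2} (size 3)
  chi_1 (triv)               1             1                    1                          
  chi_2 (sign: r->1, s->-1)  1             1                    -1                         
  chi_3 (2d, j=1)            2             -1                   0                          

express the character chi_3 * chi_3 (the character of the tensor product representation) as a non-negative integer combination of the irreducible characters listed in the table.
chi_3 tensor chi_3 = chi_1 + chi_2 + chi_3 (all other irreducibles have multiplicity 0).

Justification: The character of a tensor product is the pointwise product (chi_3 * chi_3)(C) = chi_3(C) * chi_3(C):
  {e}: (2)*(2), {r^1, r^2}: (-1)*(-1), {s, sr, ..., sr^2}: (0)*(0)
so (chi_3 * chi_3) takes values
  {e} -> 4, {r^1, r^2} -> 1, {s, sr, ..., sr^2} -> 0.
Now take the inner product of this character with each irreducible chi from the table, <chi_3*chi_3, chi> = (1/6) sum_C |C| (chi_3*chi_3)(C) conj(chi(C)):
  <chi_3*chi_3, chi_1> = (1/6)[1*(4)*conj(1) + 2*(1)*conj(1) + 3*(0)*conj(1)]
      = (1/6)[(4) + (2) + (0)] = 6/6 = 1
  <chi_3*chi_3, chi_2> = (1/6)[1*(4)*conj(1) + 2*(1)*conj(1) + 3*(0)*conj(-1)]
      = (1/6)[(4) + (2) + (0)] = 6/6 = 1
  <chi_3*chi_3, chi_3> = (1/6)[1*(4)*conj(2) + 2*(1)*conj(-1) + 3*(0)*conj(0)]
      = (1/6)[(8) + (-2) + (0)] = 6/6 = 1
Hence the multiplicities are chi_1: 1, chi_2: 1, chi_3: 1. Dimension check: dim(chi_3)*dim(chi_3) = 2*2 = 4 and sum (mult * dim) = 1*1 + 1*1 + 1*2 = 4.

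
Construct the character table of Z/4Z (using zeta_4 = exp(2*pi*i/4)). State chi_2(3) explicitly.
Character table of Z/4Z (irreps indexed chi_0,...,chi_3 with chi_k(m) = zeta_4^(k*m), zeta_4 = exp(2*pi*i/4)):
  irrep \ class  {0} (size 1)  {1} (size 1)  {2} (size 1)  {3} (size 1)
  chi_0          1             1             1             1           
  chi_1          1             I             -1            -I          
  chi_2          1             -1            1             -1          
  chi_3          1             -I            -1            I           

Spot check: chi_2(3) = zeta_4^(2*3) = zeta_4^6 = -1.

Derivation: Z/4Z is abelian, so all 4 irreducible complex representations are 1-dimensional. They are given by chi_k(m) = zeta_4^(k*m) for k = 0,...,3. Row orthogonality: sum_m chi_k(m) conj(chi_l(m)) = 4 * [k = l].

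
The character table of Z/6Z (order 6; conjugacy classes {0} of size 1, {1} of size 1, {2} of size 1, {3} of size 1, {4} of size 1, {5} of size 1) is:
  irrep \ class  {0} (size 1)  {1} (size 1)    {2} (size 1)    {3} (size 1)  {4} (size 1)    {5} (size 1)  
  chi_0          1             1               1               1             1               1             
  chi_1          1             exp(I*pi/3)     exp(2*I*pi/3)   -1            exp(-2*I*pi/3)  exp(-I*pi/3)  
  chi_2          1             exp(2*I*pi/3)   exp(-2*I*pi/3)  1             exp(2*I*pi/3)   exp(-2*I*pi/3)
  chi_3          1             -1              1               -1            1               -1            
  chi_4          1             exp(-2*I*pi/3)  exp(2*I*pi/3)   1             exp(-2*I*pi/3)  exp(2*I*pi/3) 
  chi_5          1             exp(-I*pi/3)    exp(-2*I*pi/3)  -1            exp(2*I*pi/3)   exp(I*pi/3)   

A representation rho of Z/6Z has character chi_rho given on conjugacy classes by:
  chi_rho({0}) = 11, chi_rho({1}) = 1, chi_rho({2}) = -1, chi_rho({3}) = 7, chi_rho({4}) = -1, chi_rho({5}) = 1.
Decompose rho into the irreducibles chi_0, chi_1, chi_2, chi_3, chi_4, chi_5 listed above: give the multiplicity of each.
Multiplicities: chi_0: 3, chi_1: 1, chi_2: 3, chi_3: 0, chi_4: 3, chi_5: 1.

Argument: Use <chi_rho, chi> = (1/|G|) sum_C |C| * chi_rho(C) * conj(chi(C)) with |G| = 6 for each irreducible chi in the table:
  <chi_rho, chi_0> = (1/6)[1*(11)*conj(1) + 1*(1)*conj(1) + 1*(-1)*conj(1) + 1*(7)*conj(1) + 1*(-1)*conj(1) + 1*(1)*conj(1)]
      = (1/6)[(11) + (1) + (-1) + (7) + (-1) + (1)] = 18/6 = 3
  <chi_rho, chi_1> = (1/6)[1*(11)*conj(1) + 1*(1)*conj(exp(I*pi/3)) + 1*(-1)*conj(exp(2*I*pi/3)) + 1*(7)*conj(-1) + 1*(-1)*conj(exp(-2*I*pi/3)) + 1*(1)*conj(exp(-I*pi/3))]
      = (1/6)[(11) + (-2 + 3*exp(-I*pi/3) + exp(-2*I*pi/3) + 3*exp(I*pi/3)) + (4 + 3*exp(-2*I*pi/3) + 4*exp(2*I*pi/3)) + (-7) + (4 + 4*exp(-2*I*pi/3) + 3*exp(2*I*pi/3)) + (-2 + 3*exp(-I*pi/3) + exp(2*I*pi/3) + 3*exp(I*pi/3))] = 6/6 = 1
  <chi_rho, chi_2> = (1/6)[1*(11)*conj(1) + 1*(1)*conj(exp(2*I*pi/3)) + 1*(-1)*conj(exp(-2*I*pi/3)) + 1*(7)*conj(1) + 1*(-1)*conj(exp(2*I*pi/3)) + 1*(1)*conj(exp(-2*I*pi/3))]
      = (1/6)[(11) + (2 + 3*exp(-2*I*pi/3) + exp(-I*pi/3) + 3*exp(2*I*pi/3)) + (4 + 4*exp(-2*I*pi/3) + 3*exp(2*I*pi/3)) + (7) + (4 + 3*exp(-2*I*pi/3) + 4*exp(2*I*pi/3)) + (2 + 3*exp(-2*I*pi/3) + exp(I*pi/3) + 3*exp(2*I*pi/3))] = 18/6 = 3
  <chi_rho, chi_3> = (1/6)[1*(11)*conj(1) + 1*(1)*conj(-1) + 1*(-1)*conj(1) + 1*(7)*conj(-1) + 1*(-1)*conj(1) + 1*(1)*conj(-1)]
      = (1/6)[(11) + (-1) + (-1) + (-7) + (-1) + (-1)] = 0/6 = 0
  <chi_rho, chi_4> = (1/6)[1*(11)*conj(1) + 1*(1)*conj(exp(-2*I*pi/3)) + 1*(-1)*conj(exp(2*I*pi/3)) + 1*(7)*conj(1) + 1*(-1)*conj(exp(-2*I*pi/3)) + 1*(1)*conj(exp(2*I*pi/3))]
      = (1/6)[(11) + (2 + 3*exp(-2*I*pi/3) + exp(I*pi/3) + 3*exp(2*I*pi/3)) + (4 + 3*exp(-2*I*pi/3) + 4*exp(2*I*pi/3)) + (7) + (4 + 4*exp(-2*I*pi/3) + 3*exp(2*I*pi/3)) + (2 + 3*exp(-2*I*pi/3) + exp(-I*pi/3) + 3*exp(2*I*pi/3))] = 18/6 = 3
  <chi_rho, chi_5> = (1/6)[1*(11)*conj(1) + 1*(1)*conj(exp(-I*pi/3)) + 1*(-1)*conj(exp(-2*I*pi/3)) + 1*(7)*conj(-1) + 1*(-1)*conj(exp(2*I*pi/3)) + 1*(1)*conj(exp(I*pi/3))]
      = (1/6)[(11) + (-2 + 3*exp(-I*pi/3) + exp(2*I*pi/3) + 3*exp(I*pi/3)) + (4 + 4*exp(-2*I*pi/3) + 3*exp(2*I*pi/3)) + (-7) + (4 + 3*exp(-2*I*pi/3) + 4*exp(2*I*pi/3)) + (-2 + 3*exp(-I*pi/3) + exp(-2*I*pi/3) + 3*exp(I*pi/3))] = 6/6 = 1
(Exp terms are combined using exp(i*s)*conj(exp(i*t)) = exp(i*(s-t)), and sums of them are collapsed using the identity that for every m > 1 the m distinct m-th roots of unity sum to 0, e.g. 1 + exp(2*I*pi/3) + exp(-2*I*pi/3) = 0.)
Dimension check: dim(rho) = sum (mult * dim) = 3*1 + 1*1 + 3*1 + 0*1 + 3*1 + 1*1 = 11 = chi_rho(e) = 11.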